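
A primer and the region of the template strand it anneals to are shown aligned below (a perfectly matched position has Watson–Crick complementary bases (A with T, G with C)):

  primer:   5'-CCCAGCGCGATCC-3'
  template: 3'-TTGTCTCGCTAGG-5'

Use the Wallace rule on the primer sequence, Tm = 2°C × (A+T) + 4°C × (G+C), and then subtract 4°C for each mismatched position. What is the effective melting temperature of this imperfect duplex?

Primer base counts: A=2, T=1, G=3, C=7 → A+T=3, G+C=10
Perfect-match Tm = 2(3) + 4(10) = 6 + 40 = 46°C
Mismatches (positions where the bases are not complementary): 3 (at positions 1, 2, 6)
Effective Tm = 46 − 3×4 = 46 − 12 = 34°C

34°C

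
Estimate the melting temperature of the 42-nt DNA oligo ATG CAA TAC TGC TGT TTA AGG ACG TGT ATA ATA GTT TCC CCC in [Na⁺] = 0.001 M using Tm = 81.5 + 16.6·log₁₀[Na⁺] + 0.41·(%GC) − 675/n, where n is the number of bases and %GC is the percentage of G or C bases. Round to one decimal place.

Length n = 42. Counting bases: T=14, C=9, G=8, A=11
G+C = 17, so %GC = 17/42 × 100 = 40.476%
Salt term: 16.6 × (-3) = -49.8
GC term: 0.41 × 40.476 = 16.595; length term: −675/42 = −16.071
Tm = 81.5 + (-49.8) + 16.595 − 16.071 = 32.224 → 32.2°C

32.2°C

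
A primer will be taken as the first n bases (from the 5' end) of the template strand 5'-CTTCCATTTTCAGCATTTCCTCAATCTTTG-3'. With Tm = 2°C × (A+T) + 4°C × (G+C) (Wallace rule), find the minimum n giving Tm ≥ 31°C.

n = 12

First 11 bases: CTTCCATTTTC → Tm = 30°C (< 31°C)
First 12 bases: CTTCCATTTTCA → Tm = 32°C (≥ 31°C)
Each additional base adds 2°C (A/T) or 4°C (G/C), so Tm is non-decreasing in n; n = 12 is the first length to reach 31°C.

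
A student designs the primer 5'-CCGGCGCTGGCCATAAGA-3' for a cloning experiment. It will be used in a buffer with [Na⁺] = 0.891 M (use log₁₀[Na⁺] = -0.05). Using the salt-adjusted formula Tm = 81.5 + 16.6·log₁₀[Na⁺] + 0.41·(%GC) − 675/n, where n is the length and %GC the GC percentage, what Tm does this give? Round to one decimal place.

Length n = 18. Scanning the sequence gives T=2, G=6, C=6, A=4.
G+C = 12, so %GC = 12/18 × 100 = 66.667%
Salt term: 16.6 × (-0.05) = -0.83
GC term: 0.41 × 66.667 = 27.333; length term: −675/18 = −37.5
Tm = 81.5 + (-0.83) + 27.333 − 37.5 = 70.503 → 70.5°C

70.5°C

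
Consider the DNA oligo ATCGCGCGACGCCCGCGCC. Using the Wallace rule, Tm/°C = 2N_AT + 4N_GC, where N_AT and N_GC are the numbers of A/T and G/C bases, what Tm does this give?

Base counts: G=6, A=2, T=1, C=10
AT pairs contribute 3, GC pairs contribute 16.
Tm = 4·16 + 2·3 = 64 + 6 = 70°C

70°C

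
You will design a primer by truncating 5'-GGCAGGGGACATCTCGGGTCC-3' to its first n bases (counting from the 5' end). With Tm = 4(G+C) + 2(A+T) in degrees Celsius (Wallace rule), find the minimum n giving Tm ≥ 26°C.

First 6 bases: GGCAGG → Tm = 22°C (< 26°C)
First 7 bases: GGCAGGG → Tm = 26°C (≥ 26°C)
Since every base adds ≥2°C, Tm only increases with n, so the threshold is first crossed at n = 7.

n = 7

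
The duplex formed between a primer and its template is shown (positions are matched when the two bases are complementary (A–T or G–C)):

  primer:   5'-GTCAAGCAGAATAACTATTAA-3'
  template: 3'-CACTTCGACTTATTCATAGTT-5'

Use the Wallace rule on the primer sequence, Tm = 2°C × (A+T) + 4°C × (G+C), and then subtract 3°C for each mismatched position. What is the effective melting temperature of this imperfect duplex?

42°C

Primer base counts: A=10, T=5, G=3, C=3 → A+T=15, G+C=6
Perfect-match Tm = 2(15) + 4(6) = 30 + 24 = 54°C
Mismatches (positions where the bases are not complementary): 4 (at positions 3, 8, 15, 19)
Effective Tm = 54 − 4×3 = 54 − 12 = 42°C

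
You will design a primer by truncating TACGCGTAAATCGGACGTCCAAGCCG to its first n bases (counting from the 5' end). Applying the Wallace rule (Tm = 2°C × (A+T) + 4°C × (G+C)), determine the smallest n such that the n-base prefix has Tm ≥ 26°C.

First 8 bases: TACGCGTA → Tm = 24°C (< 26°C)
First 9 bases: TACGCGTAA → Tm = 26°C (≥ 26°C)
Each additional base adds 2°C (A/T) or 4°C (G/C), so Tm is non-decreasing in n; n = 9 is the first length to reach 26°C.

n = 9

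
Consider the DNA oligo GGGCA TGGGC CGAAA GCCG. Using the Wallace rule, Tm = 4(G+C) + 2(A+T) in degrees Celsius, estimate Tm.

Scanning the sequence gives A=4, T=1, G=9, C=5.
AT pairs contribute 5, GC pairs contribute 14.
Tm = 2×5 + 4×14 = 66°C

66°C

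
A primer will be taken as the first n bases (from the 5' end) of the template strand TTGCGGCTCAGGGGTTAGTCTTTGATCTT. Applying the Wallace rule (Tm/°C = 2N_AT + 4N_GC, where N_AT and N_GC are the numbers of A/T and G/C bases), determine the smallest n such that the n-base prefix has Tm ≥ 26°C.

n = 8

First 7 bases: TTGCGGC → Tm = 24°C (< 26°C)
First 8 bases: TTGCGGCT → Tm = 26°C (≥ 26°C)
Each additional base adds 2°C (A/T) or 4°C (G/C), so Tm is non-decreasing in n; n = 8 is the first length to reach 26°C.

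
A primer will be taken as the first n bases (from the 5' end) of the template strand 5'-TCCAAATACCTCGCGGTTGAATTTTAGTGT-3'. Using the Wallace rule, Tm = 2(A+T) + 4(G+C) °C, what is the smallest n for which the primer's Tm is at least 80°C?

First 28 bases: TCCAAATACCTCGCGGTTGAATTTTAGT → Tm = 78°C (< 80°C)
First 29 bases: TCCAAATACCTCGCGGTTGAATTTTAGTG → Tm = 82°C (≥ 80°C)
Each additional base adds 2°C (A/T) or 4°C (G/C), so Tm is non-decreasing in n; n = 29 is the first length to reach 80°C.

n = 29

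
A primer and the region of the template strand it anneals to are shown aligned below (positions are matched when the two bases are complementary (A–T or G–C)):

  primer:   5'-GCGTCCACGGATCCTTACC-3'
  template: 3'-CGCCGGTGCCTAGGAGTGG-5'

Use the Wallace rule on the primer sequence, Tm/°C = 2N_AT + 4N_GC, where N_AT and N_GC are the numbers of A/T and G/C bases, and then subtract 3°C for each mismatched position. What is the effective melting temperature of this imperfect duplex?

56°C

Primer base counts: A=3, T=4, G=4, C=8 → A+T=7, G+C=12
Perfect-match Tm = 2(7) + 4(12) = 14 + 48 = 62°C
Mismatches (positions where the bases are not complementary): 2 (at positions 4, 16)
Effective Tm = 62 − 2×3 = 62 − 6 = 56°C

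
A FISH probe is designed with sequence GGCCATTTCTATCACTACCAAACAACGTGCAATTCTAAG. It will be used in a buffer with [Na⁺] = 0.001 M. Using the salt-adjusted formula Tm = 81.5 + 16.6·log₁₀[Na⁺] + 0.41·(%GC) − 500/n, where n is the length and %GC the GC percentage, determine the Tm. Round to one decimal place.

35.7°C

Length n = 39. T=10, G=5, A=13, C=11
G+C = 16, so %GC = 16/39 × 100 = 41.026%
Salt term: 16.6 × (-3) = -49.8
GC term: 0.41 × 41.026 = 16.821; length term: −500/39 = −12.821
Tm = 81.5 + (-49.8) + 16.821 − 12.821 = 35.7 → 35.7°C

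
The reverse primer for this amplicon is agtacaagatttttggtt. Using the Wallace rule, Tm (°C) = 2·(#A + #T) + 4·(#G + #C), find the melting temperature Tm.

46°C

G=4, T=8, C=1, A=5
AT pairs contribute 13, GC pairs contribute 5.
Tm = 4·5 + 2·13 = 20 + 26 = 46°C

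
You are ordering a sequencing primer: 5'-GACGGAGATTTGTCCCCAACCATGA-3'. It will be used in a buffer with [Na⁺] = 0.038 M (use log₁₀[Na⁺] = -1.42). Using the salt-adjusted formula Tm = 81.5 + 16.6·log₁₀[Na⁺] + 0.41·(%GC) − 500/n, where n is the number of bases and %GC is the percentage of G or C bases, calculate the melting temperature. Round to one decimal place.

59.2°C

Length n = 25. Scanning the sequence gives T=5, A=7, G=6, C=7.
G+C = 13, so %GC = 13/25 × 100 = 52%
Salt term: 16.6 × (-1.42) = -23.572
GC term: 0.41 × 52 = 21.32; length term: −500/25 = −20
Tm = 81.5 + (-23.572) + 21.32 − 20 = 59.248 → 59.2°C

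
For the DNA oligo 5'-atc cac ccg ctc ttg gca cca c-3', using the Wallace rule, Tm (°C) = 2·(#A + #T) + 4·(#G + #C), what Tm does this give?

Counting bases: G=3, A=4, C=11, T=4
So N_AT = 8 and N_GC = 14.
Tm = 2×8 + 4×14 = 72°C

72°C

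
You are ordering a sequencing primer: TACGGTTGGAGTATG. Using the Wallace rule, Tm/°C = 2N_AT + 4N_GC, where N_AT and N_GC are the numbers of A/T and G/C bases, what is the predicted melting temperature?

44°C

Counting bases: A=3, C=1, G=6, T=5
A+T = 8, G+C = 7
Tm = 2×8 + 4×7 = 44°C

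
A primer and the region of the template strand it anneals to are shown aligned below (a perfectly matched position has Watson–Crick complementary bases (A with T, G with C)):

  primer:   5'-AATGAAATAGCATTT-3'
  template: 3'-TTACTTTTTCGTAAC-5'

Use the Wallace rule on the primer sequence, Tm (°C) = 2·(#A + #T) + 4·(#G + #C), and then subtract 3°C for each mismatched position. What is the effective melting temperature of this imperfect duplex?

30°C

Primer base counts: A=7, T=5, G=2, C=1 → A+T=12, G+C=3
Perfect-match Tm = 2(12) + 4(3) = 24 + 12 = 36°C
Mismatches (positions where the bases are not complementary): 2 (at positions 8, 15)
Effective Tm = 36 − 2×3 = 36 − 6 = 30°C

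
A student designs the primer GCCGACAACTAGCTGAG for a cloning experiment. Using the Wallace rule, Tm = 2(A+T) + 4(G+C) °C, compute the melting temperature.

C=5, A=5, G=5, T=2
A+T = 7, G+C = 10
Tm = 2(7) + 4(10) = 14 + 40 = 54°C

54°C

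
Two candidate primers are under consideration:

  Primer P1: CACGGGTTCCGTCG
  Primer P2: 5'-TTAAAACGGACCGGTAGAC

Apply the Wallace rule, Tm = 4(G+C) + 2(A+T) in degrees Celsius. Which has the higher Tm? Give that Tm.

Primer P1: A+T=4, G+C=10 → Tm = 2(4)+4(10) = 48°C
Primer P2: A+T=10, G+C=9 → Tm = 2(10)+4(9) = 56°C
48°C vs 56°C → primer P2 is higher.

Primer P2, 56°C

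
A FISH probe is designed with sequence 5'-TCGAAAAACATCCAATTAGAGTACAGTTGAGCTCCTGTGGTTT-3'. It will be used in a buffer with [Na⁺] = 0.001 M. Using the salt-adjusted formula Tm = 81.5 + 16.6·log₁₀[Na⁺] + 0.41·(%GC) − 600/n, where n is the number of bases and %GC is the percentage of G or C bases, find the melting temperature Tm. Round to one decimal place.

34.0°C

Length n = 43. A=13, G=9, T=13, C=8
G+C = 17, so %GC = 17/43 × 100 = 39.535%
Salt term: 16.6 × (-3) = -49.8
GC term: 0.41 × 39.535 = 16.209; length term: −600/43 = −13.953
Tm = 81.5 + (-49.8) + 16.209 − 13.953 = 33.956 → 34.0°C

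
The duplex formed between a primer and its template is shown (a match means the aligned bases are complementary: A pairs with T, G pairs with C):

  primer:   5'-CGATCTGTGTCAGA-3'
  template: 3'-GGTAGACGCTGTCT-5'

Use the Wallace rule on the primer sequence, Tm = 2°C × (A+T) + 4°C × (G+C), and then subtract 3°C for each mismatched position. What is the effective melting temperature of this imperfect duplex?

Primer base counts: A=3, T=4, G=4, C=3 → A+T=7, G+C=7
Perfect-match Tm = 2(7) + 4(7) = 14 + 28 = 42°C
Mismatches (positions where the bases are not complementary): 3 (at positions 2, 8, 10)
Effective Tm = 42 − 3×3 = 42 − 9 = 33°C

33°C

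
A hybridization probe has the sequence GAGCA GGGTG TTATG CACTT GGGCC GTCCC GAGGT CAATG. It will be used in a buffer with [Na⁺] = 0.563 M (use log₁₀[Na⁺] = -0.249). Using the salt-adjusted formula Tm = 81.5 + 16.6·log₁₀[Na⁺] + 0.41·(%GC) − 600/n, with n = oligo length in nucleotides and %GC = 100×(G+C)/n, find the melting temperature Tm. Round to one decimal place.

87.0°C

Length n = 40. G=15, T=9, A=7, C=9
G+C = 24, so %GC = 24/40 × 100 = 60%
Salt term: 16.6 × (-0.249) = -4.133
GC term: 0.41 × 60 = 24.6; length term: −600/40 = −15
Tm = 81.5 + (-4.133) + 24.6 − 15 = 86.967 → 87.0°C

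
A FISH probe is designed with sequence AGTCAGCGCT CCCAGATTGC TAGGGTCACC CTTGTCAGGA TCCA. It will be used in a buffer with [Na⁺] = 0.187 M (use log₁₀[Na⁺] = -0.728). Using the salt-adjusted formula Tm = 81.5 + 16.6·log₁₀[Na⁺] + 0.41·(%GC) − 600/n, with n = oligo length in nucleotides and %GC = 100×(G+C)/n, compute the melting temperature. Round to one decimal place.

Length n = 44. Scanning the sequence gives G=11, T=10, A=9, C=14.
G+C = 25, so %GC = 25/44 × 100 = 56.818%
Salt term: 16.6 × (-0.728) = -12.085
GC term: 0.41 × 56.818 = 23.295; length term: −600/44 = −13.636
Tm = 81.5 + (-12.085) + 23.295 − 13.636 = 79.074 → 79.1°C

79.1°C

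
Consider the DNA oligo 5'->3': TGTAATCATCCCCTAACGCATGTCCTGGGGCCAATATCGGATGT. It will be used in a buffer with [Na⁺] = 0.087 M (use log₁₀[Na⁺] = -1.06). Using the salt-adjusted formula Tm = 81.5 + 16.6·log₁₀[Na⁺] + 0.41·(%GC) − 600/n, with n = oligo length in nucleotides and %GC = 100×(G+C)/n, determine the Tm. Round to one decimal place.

70.8°C

Length n = 44. Counting bases: G=10, C=12, A=10, T=12
G+C = 22, so %GC = 22/44 × 100 = 50%
Salt term: 16.6 × (-1.06) = -17.596
GC term: 0.41 × 50 = 20.5; length term: −600/44 = −13.636
Tm = 81.5 + (-17.596) + 20.5 − 13.636 = 70.768 → 70.8°C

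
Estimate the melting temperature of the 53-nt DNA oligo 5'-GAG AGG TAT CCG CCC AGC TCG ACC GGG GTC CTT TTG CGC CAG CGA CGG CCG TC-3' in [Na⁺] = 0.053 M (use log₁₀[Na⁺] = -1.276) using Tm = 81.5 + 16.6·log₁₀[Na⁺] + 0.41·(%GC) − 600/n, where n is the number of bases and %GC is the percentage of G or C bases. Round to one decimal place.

Length n = 53. Counting bases: G=18, A=7, C=19, T=9
G+C = 37, so %GC = 37/53 × 100 = 69.811%
Salt term: 16.6 × (-1.276) = -21.182
GC term: 0.41 × 69.811 = 28.623; length term: −600/53 = −11.321
Tm = 81.5 + (-21.182) + 28.623 − 11.321 = 77.62 → 77.6°C

77.6°C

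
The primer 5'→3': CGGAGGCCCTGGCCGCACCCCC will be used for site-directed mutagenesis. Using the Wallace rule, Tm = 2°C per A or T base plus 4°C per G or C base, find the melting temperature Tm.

82°C

Scanning the sequence gives G=7, T=1, C=12, A=2.
AT pairs contribute 3, GC pairs contribute 19.
Tm = 2×3 + 4×19 = 82°C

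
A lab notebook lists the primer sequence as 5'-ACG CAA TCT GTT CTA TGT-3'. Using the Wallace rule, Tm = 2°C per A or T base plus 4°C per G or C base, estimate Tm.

Base counts: T=7, C=4, A=4, G=3
AT pairs contribute 11, GC pairs contribute 7.
Tm = 2×11 + 4×7 = 50°C

50°C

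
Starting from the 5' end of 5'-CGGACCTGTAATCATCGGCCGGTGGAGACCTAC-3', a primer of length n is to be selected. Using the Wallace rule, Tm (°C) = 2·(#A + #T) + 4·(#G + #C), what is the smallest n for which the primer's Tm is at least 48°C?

First 15 bases: CGGACCTGTAATCAT → Tm = 44°C (< 48°C)
First 16 bases: CGGACCTGTAATCATC → Tm = 48°C (≥ 48°C)
Since every base adds ≥2°C, Tm only increases with n, so the threshold is first crossed at n = 16.

n = 16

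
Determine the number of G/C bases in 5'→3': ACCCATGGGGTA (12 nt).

7

G=4, T=2, C=3, A=3
G+C = 4 + 3 = 7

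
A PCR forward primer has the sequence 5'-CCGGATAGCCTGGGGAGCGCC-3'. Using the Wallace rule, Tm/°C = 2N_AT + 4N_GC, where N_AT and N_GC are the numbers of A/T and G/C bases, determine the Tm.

74°C

Base counts: G=9, T=2, A=3, C=7
So N_AT = 5 and N_GC = 16.
Tm = 2×5 + 4×16 = 74°C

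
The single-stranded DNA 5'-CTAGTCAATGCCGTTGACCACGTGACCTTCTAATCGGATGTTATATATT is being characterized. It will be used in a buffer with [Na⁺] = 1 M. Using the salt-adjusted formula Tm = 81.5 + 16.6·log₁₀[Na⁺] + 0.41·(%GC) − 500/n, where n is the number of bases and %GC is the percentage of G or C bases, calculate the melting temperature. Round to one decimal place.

88.0°C

Length n = 49. Base counts: T=17, A=12, C=11, G=9
G+C = 20, so %GC = 20/49 × 100 = 40.816%
Salt term: 16.6 × (0) = 0
GC term: 0.41 × 40.816 = 16.735; length term: −500/49 = −10.204
Tm = 81.5 + (0) + 16.735 − 10.204 = 88.031 → 88.0°C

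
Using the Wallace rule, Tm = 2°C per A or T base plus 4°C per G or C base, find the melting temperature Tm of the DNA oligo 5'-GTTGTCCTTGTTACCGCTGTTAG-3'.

Counting bases: A=2, T=10, C=5, G=6
A+T = 12, G+C = 11
Tm = 2(12) + 4(11) = 24 + 44 = 68°C

68°C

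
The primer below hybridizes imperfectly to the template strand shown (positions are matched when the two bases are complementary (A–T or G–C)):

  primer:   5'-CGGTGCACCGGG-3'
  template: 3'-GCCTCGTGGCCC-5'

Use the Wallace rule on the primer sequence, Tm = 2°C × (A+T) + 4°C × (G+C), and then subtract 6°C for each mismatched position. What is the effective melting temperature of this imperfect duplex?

38°C

Primer base counts: A=1, T=1, G=6, C=4 → A+T=2, G+C=10
Perfect-match Tm = 2(2) + 4(10) = 4 + 40 = 44°C
Mismatches (positions where the bases are not complementary): 1 (at position 4)
Effective Tm = 44 − 1×6 = 44 − 6 = 38°C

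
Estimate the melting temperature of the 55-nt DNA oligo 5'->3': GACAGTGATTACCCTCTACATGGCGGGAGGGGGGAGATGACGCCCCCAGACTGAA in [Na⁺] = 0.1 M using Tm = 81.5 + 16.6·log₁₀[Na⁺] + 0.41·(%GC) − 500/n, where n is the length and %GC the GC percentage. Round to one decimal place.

Length n = 55. Base counts: T=8, A=14, C=14, G=19
G+C = 33, so %GC = 33/55 × 100 = 60%
Salt term: 16.6 × (-1) = -16.6
GC term: 0.41 × 60 = 24.6; length term: −500/55 = −9.091
Tm = 81.5 + (-16.6) + 24.6 − 9.091 = 80.409 → 80.4°C

80.4°C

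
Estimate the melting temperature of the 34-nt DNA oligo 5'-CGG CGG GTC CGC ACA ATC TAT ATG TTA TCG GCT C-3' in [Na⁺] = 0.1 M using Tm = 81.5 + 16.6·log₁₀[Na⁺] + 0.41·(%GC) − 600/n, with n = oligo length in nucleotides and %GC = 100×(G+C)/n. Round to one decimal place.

70.2°C

Length n = 34. Base counts: G=9, T=9, C=10, A=6
G+C = 19, so %GC = 19/34 × 100 = 55.882%
Salt term: 16.6 × (-1) = -16.6
GC term: 0.41 × 55.882 = 22.912; length term: −600/34 = −17.647
Tm = 81.5 + (-16.6) + 22.912 − 17.647 = 70.165 → 70.2°C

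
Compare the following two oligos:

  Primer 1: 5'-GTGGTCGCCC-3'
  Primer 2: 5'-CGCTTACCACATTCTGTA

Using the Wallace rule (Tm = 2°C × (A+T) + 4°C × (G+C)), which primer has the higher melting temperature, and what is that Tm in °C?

Primer 2, 52°C

Primer 1: A+T=2, G+C=8 → Tm = 2(2)+4(8) = 36°C
Primer 2: A+T=10, G+C=8 → Tm = 2(10)+4(8) = 52°C
36°C vs 52°C → primer 2 is higher.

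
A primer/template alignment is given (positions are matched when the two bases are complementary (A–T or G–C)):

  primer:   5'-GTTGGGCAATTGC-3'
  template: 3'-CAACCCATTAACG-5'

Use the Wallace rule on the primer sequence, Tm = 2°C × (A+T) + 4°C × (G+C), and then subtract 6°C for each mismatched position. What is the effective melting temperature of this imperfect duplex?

34°C

Primer base counts: A=2, T=4, G=5, C=2 → A+T=6, G+C=7
Perfect-match Tm = 2(6) + 4(7) = 12 + 28 = 40°C
Mismatches (positions where the bases are not complementary): 1 (at position 7)
Effective Tm = 40 − 1×6 = 40 − 6 = 34°C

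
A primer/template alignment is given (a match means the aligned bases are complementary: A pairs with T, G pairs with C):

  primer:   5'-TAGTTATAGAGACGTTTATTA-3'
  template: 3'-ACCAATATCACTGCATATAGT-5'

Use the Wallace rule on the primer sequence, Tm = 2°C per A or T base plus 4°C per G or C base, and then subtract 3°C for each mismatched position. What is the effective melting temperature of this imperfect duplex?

40°C

Primer base counts: A=7, T=9, G=4, C=1 → A+T=16, G+C=5
Perfect-match Tm = 2(16) + 4(5) = 32 + 20 = 52°C
Mismatches (positions where the bases are not complementary): 4 (at positions 2, 10, 16, 20)
Effective Tm = 52 − 4×3 = 52 − 12 = 40°C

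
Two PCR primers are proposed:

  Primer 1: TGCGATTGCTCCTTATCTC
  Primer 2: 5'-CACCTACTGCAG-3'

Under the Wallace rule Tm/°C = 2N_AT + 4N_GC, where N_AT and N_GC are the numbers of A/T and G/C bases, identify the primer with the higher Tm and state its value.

Primer 1: A+T=10, G+C=9 → Tm = 2(10)+4(9) = 56°C
Primer 2: A+T=5, G+C=7 → Tm = 2(5)+4(7) = 38°C
56°C vs 38°C → primer 1 is higher.

Primer 1, 56°C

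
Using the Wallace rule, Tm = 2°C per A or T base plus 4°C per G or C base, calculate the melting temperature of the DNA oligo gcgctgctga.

Base counts: T=2, A=1, G=4, C=3
A+T = 3, G+C = 7
Tm = 2(3) + 4(7) = 6 + 28 = 34°C

34°C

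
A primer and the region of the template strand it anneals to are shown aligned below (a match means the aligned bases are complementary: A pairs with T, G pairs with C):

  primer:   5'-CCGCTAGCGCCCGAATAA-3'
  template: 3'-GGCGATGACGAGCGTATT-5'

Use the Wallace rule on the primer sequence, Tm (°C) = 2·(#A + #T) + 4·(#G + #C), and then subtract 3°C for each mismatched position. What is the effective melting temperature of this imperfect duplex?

46°C

Primer base counts: A=5, T=2, G=4, C=7 → A+T=7, G+C=11
Perfect-match Tm = 2(7) + 4(11) = 14 + 44 = 58°C
Mismatches (positions where the bases are not complementary): 4 (at positions 7, 8, 11, 14)
Effective Tm = 58 − 4×3 = 58 − 12 = 46°C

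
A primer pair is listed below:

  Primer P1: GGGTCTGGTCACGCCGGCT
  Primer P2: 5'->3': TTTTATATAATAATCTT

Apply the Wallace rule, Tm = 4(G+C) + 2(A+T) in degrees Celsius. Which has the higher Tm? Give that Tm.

Primer P1: A+T=5, G+C=14 → Tm = 2(5)+4(14) = 66°C
Primer P2: A+T=16, G+C=1 → Tm = 2(16)+4(1) = 36°C
66°C vs 36°C → primer P1 is higher.

Primer P1, 66°C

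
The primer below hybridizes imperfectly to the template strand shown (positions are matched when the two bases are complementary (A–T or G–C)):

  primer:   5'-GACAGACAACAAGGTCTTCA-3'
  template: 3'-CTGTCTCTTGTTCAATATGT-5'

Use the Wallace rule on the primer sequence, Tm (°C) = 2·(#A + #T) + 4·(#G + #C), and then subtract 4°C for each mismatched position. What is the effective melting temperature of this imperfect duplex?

42°C

Primer base counts: A=8, T=3, G=4, C=5 → A+T=11, G+C=9
Perfect-match Tm = 2(11) + 4(9) = 22 + 36 = 58°C
Mismatches (positions where the bases are not complementary): 4 (at positions 7, 14, 16, 18)
Effective Tm = 58 − 4×4 = 58 − 16 = 42°C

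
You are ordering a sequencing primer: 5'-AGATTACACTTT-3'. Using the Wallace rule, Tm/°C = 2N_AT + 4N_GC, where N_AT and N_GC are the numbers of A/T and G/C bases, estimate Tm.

30°C

T=5, G=1, C=2, A=4
A+T = 9, G+C = 3
Tm = 4·3 + 2·9 = 12 + 18 = 30°C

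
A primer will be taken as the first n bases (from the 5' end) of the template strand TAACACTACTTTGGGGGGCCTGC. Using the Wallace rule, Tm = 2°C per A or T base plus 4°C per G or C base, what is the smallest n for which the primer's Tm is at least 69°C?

First 22 bases: TAACACTACTTTGGGGGGCCTG → Tm = 68°C (< 69°C)
First 23 bases: TAACACTACTTTGGGGGGCCTGC → Tm = 72°C (≥ 69°C)
Since every base adds ≥2°C, Tm only increases with n, so the threshold is first crossed at n = 23.

n = 23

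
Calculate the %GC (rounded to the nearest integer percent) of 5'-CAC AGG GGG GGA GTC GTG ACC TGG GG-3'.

Base counts: G=14, T=3, C=5, A=4
G+C = 14 + 5 = 19 out of 26 bases
%GC = 19/26 × 100 = 73.08% ≈ 73%

73%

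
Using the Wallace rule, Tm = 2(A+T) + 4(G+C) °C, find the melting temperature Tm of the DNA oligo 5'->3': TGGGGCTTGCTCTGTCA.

Counting bases: C=4, G=6, A=1, T=6
A+T = 7, G+C = 10
Tm = 4·10 + 2·7 = 40 + 14 = 54°C

54°C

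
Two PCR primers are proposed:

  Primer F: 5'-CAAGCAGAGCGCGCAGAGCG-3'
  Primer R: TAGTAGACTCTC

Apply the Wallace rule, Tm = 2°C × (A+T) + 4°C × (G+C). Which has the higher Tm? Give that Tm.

Primer F: A+T=6, G+C=14 → Tm = 2(6)+4(14) = 68°C
Primer R: A+T=7, G+C=5 → Tm = 2(7)+4(5) = 34°C
68°C vs 34°C → primer F is higher.

Primer F, 68°C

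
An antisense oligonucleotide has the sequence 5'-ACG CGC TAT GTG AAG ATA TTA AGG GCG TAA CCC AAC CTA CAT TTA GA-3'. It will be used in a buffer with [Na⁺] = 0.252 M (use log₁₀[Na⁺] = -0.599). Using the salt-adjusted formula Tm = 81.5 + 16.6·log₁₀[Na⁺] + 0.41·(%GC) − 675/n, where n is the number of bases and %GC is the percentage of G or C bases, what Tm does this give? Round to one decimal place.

Length n = 47. Counting bases: A=16, T=11, C=10, G=10
G+C = 20, so %GC = 20/47 × 100 = 42.553%
Salt term: 16.6 × (-0.599) = -9.943
GC term: 0.41 × 42.553 = 17.447; length term: −675/47 = −14.362
Tm = 81.5 + (-9.943) + 17.447 − 14.362 = 74.642 → 74.6°C

74.6°C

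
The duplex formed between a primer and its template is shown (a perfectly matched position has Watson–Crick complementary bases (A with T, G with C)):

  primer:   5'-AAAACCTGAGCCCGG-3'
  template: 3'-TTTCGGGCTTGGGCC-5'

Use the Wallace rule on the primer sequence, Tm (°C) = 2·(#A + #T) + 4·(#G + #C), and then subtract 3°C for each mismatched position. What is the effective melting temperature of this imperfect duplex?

Primer base counts: A=5, T=1, G=4, C=5 → A+T=6, G+C=9
Perfect-match Tm = 2(6) + 4(9) = 12 + 36 = 48°C
Mismatches (positions where the bases are not complementary): 3 (at positions 4, 7, 10)
Effective Tm = 48 − 3×3 = 48 − 9 = 39°C

39°C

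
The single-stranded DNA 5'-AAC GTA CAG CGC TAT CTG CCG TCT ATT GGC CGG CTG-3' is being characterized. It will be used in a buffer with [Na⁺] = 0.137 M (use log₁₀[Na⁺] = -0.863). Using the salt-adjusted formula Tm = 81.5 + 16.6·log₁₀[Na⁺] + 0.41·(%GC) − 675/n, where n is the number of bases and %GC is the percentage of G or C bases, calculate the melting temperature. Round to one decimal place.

72.3°C

Length n = 36. Scanning the sequence gives C=11, A=6, G=10, T=9.
G+C = 21, so %GC = 21/36 × 100 = 58.333%
Salt term: 16.6 × (-0.863) = -14.326
GC term: 0.41 × 58.333 = 23.917; length term: −675/36 = −18.75
Tm = 81.5 + (-14.326) + 23.917 − 18.75 = 72.341 → 72.3°C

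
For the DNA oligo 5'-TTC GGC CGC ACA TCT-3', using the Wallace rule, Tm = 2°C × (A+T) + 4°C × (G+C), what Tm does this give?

C=6, A=2, T=4, G=3
So N_AT = 6 and N_GC = 9.
Tm = 2(6) + 4(9) = 12 + 36 = 48°C

48°C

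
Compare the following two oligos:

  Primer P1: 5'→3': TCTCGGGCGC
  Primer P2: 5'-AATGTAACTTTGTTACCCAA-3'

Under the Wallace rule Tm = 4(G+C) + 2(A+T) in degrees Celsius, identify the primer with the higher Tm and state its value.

Primer P2, 52°C

Primer P1: A+T=2, G+C=8 → Tm = 2(2)+4(8) = 36°C
Primer P2: A+T=14, G+C=6 → Tm = 2(14)+4(6) = 52°C
36°C vs 52°C → primer P2 is higher.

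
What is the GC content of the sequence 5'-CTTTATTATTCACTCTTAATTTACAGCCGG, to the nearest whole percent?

33%

A=7, C=7, T=13, G=3
G+C = 3 + 7 = 10 out of 30 bases
%GC = 10/30 × 100 = 33.33% ≈ 33%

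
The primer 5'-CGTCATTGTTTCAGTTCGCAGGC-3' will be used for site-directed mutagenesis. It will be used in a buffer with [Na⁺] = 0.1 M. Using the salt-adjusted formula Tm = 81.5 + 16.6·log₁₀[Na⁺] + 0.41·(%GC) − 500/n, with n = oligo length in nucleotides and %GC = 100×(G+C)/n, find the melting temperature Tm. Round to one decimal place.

64.6°C

Length n = 23. Base counts: A=3, G=6, C=6, T=8
G+C = 12, so %GC = 12/23 × 100 = 52.174%
Salt term: 16.6 × (-1) = -16.6
GC term: 0.41 × 52.174 = 21.391; length term: −500/23 = −21.739
Tm = 81.5 + (-16.6) + 21.391 − 21.739 = 64.552 → 64.6°C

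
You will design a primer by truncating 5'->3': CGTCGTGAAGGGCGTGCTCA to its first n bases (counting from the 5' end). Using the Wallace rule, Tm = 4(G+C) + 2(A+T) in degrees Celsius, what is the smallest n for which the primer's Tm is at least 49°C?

First 14 bases: CGTCGTGAAGGGCG → Tm = 48°C (< 49°C)
First 15 bases: CGTCGTGAAGGGCGT → Tm = 50°C (≥ 49°C)
Since every base adds ≥2°C, Tm only increases with n, so the threshold is first crossed at n = 15.

n = 15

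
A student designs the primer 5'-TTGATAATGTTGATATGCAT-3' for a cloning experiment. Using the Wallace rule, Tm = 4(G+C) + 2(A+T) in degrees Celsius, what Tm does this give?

Base counts: G=4, A=6, C=1, T=9
A+T = 15, G+C = 5
Tm = 2(15) + 4(5) = 30 + 20 = 50°C

50°C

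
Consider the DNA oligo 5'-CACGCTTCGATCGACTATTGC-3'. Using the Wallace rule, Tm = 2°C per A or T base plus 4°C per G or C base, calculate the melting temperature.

64°C

A=4, C=7, G=4, T=6
A+T = 10, G+C = 11
Tm = 4·11 + 2·10 = 44 + 20 = 64°C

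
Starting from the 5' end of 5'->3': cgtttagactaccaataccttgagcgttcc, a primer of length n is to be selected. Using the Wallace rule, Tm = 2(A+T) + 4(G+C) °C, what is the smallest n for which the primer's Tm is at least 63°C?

First 22 bases: CGTTTAGACTACCAATACCTTG → Tm = 62°C (< 63°C)
First 23 bases: CGTTTAGACTACCAATACCTTGA → Tm = 64°C (≥ 63°C)
Each additional base adds 2°C (A/T) or 4°C (G/C), so Tm is non-decreasing in n; n = 23 is the first length to reach 63°C.

n = 23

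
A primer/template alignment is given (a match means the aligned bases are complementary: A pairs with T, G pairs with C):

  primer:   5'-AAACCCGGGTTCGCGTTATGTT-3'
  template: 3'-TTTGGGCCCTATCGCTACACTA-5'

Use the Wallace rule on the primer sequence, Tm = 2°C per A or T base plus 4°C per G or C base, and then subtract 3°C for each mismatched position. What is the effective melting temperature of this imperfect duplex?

Primer base counts: A=4, T=7, G=6, C=5 → A+T=11, G+C=11
Perfect-match Tm = 2(11) + 4(11) = 22 + 44 = 66°C
Mismatches (positions where the bases are not complementary): 5 (at positions 10, 12, 16, 18, 21)
Effective Tm = 66 − 5×3 = 66 − 15 = 51°C

51°C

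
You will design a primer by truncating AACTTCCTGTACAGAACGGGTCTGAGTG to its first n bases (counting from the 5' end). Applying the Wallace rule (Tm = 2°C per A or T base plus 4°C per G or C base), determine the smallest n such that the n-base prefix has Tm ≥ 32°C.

First 11 bases: AACTTCCTGTA → Tm = 30°C (< 32°C)
First 12 bases: AACTTCCTGTAC → Tm = 34°C (≥ 32°C)
Each additional base adds 2°C (A/T) or 4°C (G/C), so Tm is non-decreasing in n; n = 12 is the first length to reach 32°C.

n = 12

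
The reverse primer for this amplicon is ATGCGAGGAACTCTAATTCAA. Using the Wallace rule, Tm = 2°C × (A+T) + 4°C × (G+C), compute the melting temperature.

C=4, A=8, T=5, G=4
A+T = 13, G+C = 8
Tm = 2×13 + 4×8 = 58°C

58°C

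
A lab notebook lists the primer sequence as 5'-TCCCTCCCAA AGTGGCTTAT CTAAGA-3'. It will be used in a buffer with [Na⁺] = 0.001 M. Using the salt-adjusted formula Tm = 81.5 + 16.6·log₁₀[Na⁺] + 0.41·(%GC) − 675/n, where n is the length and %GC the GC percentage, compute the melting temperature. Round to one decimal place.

Length n = 26. Scanning the sequence gives C=8, G=4, T=7, A=7.
G+C = 12, so %GC = 12/26 × 100 = 46.154%
Salt term: 16.6 × (-3) = -49.8
GC term: 0.41 × 46.154 = 18.923; length term: −675/26 = −25.962
Tm = 81.5 + (-49.8) + 18.923 − 25.962 = 24.661 → 24.7°C

24.7°C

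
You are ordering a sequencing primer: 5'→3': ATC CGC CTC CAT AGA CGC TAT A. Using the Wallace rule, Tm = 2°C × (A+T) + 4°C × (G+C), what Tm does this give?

Scanning the sequence gives A=6, C=8, T=5, G=3.
AT pairs contribute 11, GC pairs contribute 11.
Tm = 2×11 + 4×11 = 66°C

66°C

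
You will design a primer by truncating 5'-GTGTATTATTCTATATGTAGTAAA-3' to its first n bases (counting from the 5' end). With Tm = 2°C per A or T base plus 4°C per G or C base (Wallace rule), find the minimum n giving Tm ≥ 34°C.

First 13 bases: GTGTATTATTCTA → Tm = 32°C (< 34°C)
First 14 bases: GTGTATTATTCTAT → Tm = 34°C (≥ 34°C)
Each additional base adds 2°C (A/T) or 4°C (G/C), so Tm is non-decreasing in n; n = 14 is the first length to reach 34°C.

n = 14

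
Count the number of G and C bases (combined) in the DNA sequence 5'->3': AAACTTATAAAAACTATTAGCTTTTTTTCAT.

5

Scanning the sequence gives A=12, C=4, T=14, G=1.
G+C = 1 + 4 = 5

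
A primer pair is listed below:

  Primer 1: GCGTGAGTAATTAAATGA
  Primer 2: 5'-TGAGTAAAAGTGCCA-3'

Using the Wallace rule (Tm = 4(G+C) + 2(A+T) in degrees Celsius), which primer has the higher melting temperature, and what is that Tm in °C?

Primer 1, 48°C

Primer 1: A+T=12, G+C=6 → Tm = 2(12)+4(6) = 48°C
Primer 2: A+T=9, G+C=6 → Tm = 2(9)+4(6) = 42°C
48°C vs 42°C → primer 1 is higher.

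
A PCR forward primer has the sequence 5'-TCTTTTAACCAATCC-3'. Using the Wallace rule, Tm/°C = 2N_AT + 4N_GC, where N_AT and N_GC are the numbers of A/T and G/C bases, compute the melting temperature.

Counting bases: T=6, C=5, G=0, A=4
So N_AT = 10 and N_GC = 5.
Tm = 4·5 + 2·10 = 20 + 20 = 40°C

40°C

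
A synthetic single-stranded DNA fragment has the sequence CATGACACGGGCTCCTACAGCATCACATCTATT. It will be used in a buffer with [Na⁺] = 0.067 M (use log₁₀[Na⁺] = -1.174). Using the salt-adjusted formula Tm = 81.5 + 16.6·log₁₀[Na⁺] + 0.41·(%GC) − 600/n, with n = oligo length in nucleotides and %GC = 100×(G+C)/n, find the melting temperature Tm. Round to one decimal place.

Length n = 33. Base counts: T=8, G=5, C=11, A=9
G+C = 16, so %GC = 16/33 × 100 = 48.485%
Salt term: 16.6 × (-1.174) = -19.488
GC term: 0.41 × 48.485 = 19.879; length term: −600/33 = −18.182
Tm = 81.5 + (-19.488) + 19.879 − 18.182 = 63.709 → 63.7°C

63.7°C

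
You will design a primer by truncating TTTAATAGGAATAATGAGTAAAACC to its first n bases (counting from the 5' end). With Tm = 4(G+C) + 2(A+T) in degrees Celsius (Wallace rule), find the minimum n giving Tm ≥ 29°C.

First 12 bases: TTTAATAGGAAT → Tm = 28°C (< 29°C)
First 13 bases: TTTAATAGGAATA → Tm = 30°C (≥ 29°C)
Each additional base adds 2°C (A/T) or 4°C (G/C), so Tm is non-decreasing in n; n = 13 is the first length to reach 29°C.

n = 13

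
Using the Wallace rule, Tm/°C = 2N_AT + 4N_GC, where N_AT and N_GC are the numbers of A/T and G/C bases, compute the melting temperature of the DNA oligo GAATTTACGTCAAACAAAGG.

Base counts: G=4, T=4, C=3, A=9
So N_AT = 13 and N_GC = 7.
Tm = 4·7 + 2·13 = 28 + 26 = 54°C

54°C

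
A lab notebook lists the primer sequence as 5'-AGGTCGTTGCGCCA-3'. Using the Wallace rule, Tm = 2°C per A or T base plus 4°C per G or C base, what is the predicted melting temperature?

T=3, G=5, C=4, A=2
AT pairs contribute 5, GC pairs contribute 9.
Tm = 2×5 + 4×9 = 46°C

46°C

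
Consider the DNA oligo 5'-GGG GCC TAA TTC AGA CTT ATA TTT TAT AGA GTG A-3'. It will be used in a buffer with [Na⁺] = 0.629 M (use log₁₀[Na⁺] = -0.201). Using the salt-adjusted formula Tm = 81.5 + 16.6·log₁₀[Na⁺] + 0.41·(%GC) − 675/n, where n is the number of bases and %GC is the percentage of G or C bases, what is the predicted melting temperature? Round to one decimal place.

72.8°C

Length n = 34. Base counts: A=10, C=4, G=8, T=12
G+C = 12, so %GC = 12/34 × 100 = 35.294%
Salt term: 16.6 × (-0.201) = -3.337
GC term: 0.41 × 35.294 = 14.471; length term: −675/34 = −19.853
Tm = 81.5 + (-3.337) + 14.471 − 19.853 = 72.781 → 72.8°C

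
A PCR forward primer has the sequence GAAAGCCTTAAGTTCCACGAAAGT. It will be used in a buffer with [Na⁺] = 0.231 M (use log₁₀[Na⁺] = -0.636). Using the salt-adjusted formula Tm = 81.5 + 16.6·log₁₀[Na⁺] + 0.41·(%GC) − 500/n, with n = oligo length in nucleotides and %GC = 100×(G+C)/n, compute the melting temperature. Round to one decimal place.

Length n = 24. T=5, A=9, G=5, C=5
G+C = 10, so %GC = 10/24 × 100 = 41.667%
Salt term: 16.6 × (-0.636) = -10.558
GC term: 0.41 × 41.667 = 17.083; length term: −500/24 = −20.833
Tm = 81.5 + (-10.558) + 17.083 − 20.833 = 67.192 → 67.2°C

67.2°C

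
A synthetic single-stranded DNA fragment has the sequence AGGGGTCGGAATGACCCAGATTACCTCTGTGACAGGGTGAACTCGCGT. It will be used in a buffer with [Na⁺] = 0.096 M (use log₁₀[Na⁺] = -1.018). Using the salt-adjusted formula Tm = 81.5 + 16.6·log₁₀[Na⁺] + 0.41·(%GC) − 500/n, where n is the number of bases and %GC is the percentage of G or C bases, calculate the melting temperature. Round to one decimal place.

Length n = 48. Counting bases: G=16, C=11, A=11, T=10
G+C = 27, so %GC = 27/48 × 100 = 56.25%
Salt term: 16.6 × (-1.018) = -16.899
GC term: 0.41 × 56.25 = 23.062; length term: −500/48 = −10.417
Tm = 81.5 + (-16.899) + 23.062 − 10.417 = 77.246 → 77.2°C

77.2°C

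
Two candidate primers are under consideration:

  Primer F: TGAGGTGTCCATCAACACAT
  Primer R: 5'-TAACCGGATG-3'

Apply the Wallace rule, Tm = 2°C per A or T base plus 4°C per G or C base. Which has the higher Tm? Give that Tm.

Primer F: A+T=11, G+C=9 → Tm = 2(11)+4(9) = 58°C
Primer R: A+T=5, G+C=5 → Tm = 2(5)+4(5) = 30°C
58°C vs 30°C → primer F is higher.

Primer F, 58°C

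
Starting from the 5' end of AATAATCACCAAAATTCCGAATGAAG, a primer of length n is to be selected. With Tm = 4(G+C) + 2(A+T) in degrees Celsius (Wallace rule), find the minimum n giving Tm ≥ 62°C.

First 23 bases: AATAATCACCAAAATTCCGAATG → Tm = 60°C (< 62°C)
First 24 bases: AATAATCACCAAAATTCCGAATGA → Tm = 62°C (≥ 62°C)
Since every base adds ≥2°C, Tm only increases with n, so the threshold is first crossed at n = 24.

n = 24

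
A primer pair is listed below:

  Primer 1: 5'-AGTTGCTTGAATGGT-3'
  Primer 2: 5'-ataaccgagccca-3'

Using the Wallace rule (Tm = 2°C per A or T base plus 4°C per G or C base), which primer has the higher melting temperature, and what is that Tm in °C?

Primer 1, 42°C

Primer 1: A+T=9, G+C=6 → Tm = 2(9)+4(6) = 42°C
Primer 2: A+T=6, G+C=7 → Tm = 2(6)+4(7) = 40°C
42°C vs 40°C → primer 1 is higher.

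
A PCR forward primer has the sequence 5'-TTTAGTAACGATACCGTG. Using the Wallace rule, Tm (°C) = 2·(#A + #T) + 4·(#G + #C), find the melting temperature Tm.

Counting bases: C=3, G=4, T=6, A=5
A+T = 11, G+C = 7
Tm = 2×11 + 4×7 = 50°C

50°C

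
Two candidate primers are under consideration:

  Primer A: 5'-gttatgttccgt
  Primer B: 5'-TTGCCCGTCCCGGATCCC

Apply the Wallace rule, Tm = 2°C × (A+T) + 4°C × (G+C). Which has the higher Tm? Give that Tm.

Primer B, 62°C

Primer A: A+T=7, G+C=5 → Tm = 2(7)+4(5) = 34°C
Primer B: A+T=5, G+C=13 → Tm = 2(5)+4(13) = 62°C
34°C vs 62°C → primer B is higher.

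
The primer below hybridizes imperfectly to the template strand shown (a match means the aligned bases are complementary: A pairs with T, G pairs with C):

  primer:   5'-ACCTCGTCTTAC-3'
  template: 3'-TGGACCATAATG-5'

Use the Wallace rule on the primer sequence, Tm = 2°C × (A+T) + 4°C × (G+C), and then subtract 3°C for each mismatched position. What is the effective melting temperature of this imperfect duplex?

30°C

Primer base counts: A=2, T=4, G=1, C=5 → A+T=6, G+C=6
Perfect-match Tm = 2(6) + 4(6) = 12 + 24 = 36°C
Mismatches (positions where the bases are not complementary): 2 (at positions 5, 8)
Effective Tm = 36 − 2×3 = 36 − 6 = 30°C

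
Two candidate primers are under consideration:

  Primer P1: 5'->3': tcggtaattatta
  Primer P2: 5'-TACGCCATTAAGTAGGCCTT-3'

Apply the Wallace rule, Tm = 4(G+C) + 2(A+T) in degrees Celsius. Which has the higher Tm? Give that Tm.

Primer P2, 58°C

Primer P1: A+T=10, G+C=3 → Tm = 2(10)+4(3) = 32°C
Primer P2: A+T=11, G+C=9 → Tm = 2(11)+4(9) = 58°C
32°C vs 58°C → primer P2 is higher.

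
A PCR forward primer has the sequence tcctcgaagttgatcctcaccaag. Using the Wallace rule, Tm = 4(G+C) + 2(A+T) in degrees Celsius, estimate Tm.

Base counts: C=8, T=6, G=4, A=6
A+T = 12, G+C = 12
Tm = 4·12 + 2·12 = 48 + 24 = 72°C

72°C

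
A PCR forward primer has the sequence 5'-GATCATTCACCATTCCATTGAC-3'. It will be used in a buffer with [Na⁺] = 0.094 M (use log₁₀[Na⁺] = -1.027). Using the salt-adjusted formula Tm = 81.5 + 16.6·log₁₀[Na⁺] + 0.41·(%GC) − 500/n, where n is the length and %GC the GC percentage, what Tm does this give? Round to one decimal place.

58.5°C

Length n = 22. Counting bases: A=6, C=7, T=7, G=2
G+C = 9, so %GC = 9/22 × 100 = 40.909%
Salt term: 16.6 × (-1.027) = -17.048
GC term: 0.41 × 40.909 = 16.773; length term: −500/22 = −22.727
Tm = 81.5 + (-17.048) + 16.773 − 22.727 = 58.498 → 58.5°C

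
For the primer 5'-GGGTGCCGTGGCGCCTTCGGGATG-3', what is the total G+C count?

Counting bases: A=1, T=5, G=12, C=6
G+C = 12 + 6 = 18

18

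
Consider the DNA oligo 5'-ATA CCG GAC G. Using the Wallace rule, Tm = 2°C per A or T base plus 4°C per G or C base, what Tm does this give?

Counting bases: T=1, G=3, C=3, A=3
A+T = 4, G+C = 6
Tm = 2×4 + 4×6 = 32°C

32°C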